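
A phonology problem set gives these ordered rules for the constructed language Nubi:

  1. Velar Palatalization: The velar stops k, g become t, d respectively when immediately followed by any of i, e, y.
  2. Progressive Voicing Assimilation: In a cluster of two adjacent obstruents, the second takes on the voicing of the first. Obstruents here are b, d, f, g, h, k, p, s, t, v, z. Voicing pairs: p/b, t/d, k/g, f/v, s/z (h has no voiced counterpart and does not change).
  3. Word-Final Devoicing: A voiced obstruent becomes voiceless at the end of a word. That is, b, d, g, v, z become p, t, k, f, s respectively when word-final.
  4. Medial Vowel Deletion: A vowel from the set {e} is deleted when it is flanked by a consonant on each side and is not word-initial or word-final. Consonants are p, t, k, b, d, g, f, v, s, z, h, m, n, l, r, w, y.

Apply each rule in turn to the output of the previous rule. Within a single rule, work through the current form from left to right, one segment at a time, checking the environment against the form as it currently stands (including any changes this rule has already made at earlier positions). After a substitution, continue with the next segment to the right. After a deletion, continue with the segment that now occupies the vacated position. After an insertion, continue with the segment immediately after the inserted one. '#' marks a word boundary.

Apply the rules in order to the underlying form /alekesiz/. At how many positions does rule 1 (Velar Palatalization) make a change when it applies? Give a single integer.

1

1 Velar Palatalization: [alekesiz] → [aletesiz]
2 Progressive Voicing Assimilation: no change — [aletesiz]
3 Word-Final Devoicing: [aletesiz] → [aletesis]
4 Medial Vowel Deletion: [aletesis] → [altsis]
Rule 1 changed 1 position(s).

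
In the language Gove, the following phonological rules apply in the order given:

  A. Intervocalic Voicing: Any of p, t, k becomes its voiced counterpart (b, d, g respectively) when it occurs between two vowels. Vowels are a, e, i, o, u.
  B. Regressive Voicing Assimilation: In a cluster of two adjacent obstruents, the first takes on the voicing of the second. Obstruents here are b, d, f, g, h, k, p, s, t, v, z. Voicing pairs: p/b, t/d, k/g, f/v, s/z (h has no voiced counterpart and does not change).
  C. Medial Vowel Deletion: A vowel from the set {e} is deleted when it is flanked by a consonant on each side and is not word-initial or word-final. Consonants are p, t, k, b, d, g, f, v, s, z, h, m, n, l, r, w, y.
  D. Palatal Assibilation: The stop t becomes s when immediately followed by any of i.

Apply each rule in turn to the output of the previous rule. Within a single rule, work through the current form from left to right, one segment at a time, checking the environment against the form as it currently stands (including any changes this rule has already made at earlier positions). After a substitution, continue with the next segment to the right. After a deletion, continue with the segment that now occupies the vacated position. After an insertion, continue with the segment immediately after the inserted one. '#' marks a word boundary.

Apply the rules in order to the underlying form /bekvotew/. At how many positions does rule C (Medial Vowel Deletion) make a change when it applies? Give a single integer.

A Intervocalic Voicing: [bekvotew] → [bekvodew]
B Regressive Voicing Assimilation: [bekvodew] → [begvodew]
C Medial Vowel Deletion: [begvodew] → [bgvodw]
D Palatal Assibilation: no change — [bgvodw]
Rule C changed 2 position(s).

2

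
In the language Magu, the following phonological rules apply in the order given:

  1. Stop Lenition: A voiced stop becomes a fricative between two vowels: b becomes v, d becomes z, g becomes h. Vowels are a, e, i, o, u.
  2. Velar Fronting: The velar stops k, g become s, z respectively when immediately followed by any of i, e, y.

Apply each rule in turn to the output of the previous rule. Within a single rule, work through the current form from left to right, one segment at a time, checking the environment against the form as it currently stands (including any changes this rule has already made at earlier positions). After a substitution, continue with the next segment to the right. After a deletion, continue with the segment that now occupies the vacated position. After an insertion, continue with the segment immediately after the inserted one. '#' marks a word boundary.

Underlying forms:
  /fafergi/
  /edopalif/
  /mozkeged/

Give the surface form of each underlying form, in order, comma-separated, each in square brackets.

/fafergi/:
  1 Stop Lenition: no change — [fafergi]
  2 Velar Fronting: [fafergi] → [faferzi]
/edopalif/:
  1 Stop Lenition: [edopalif] → [ezopalif]
  2 Velar Fronting: no change — [ezopalif]
/mozkeged/:
  1 Stop Lenition: [mozkeged] → [mozkehed]
  2 Velar Fronting: [mozkehed] → [mozsehed]

[faferzi], [ezopalif], [mozsehed]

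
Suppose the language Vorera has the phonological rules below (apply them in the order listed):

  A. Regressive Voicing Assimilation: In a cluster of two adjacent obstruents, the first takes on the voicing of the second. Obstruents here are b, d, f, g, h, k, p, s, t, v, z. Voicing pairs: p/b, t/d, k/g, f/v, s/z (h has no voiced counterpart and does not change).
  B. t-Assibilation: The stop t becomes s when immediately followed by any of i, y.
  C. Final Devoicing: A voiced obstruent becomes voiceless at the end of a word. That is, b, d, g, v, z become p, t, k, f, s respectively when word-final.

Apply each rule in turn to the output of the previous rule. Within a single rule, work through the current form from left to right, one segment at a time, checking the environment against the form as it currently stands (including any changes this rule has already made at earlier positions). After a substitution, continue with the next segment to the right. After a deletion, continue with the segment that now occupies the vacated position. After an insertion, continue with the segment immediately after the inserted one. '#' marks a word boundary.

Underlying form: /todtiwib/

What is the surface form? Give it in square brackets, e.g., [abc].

A Regressive Voicing Assimilation: [todtiwib] → [tottiwib]
B t-Assibilation: [tottiwib] → [totsiwib]
C Final Devoicing: [totsiwib] → [totsiwip]

[totsiwip]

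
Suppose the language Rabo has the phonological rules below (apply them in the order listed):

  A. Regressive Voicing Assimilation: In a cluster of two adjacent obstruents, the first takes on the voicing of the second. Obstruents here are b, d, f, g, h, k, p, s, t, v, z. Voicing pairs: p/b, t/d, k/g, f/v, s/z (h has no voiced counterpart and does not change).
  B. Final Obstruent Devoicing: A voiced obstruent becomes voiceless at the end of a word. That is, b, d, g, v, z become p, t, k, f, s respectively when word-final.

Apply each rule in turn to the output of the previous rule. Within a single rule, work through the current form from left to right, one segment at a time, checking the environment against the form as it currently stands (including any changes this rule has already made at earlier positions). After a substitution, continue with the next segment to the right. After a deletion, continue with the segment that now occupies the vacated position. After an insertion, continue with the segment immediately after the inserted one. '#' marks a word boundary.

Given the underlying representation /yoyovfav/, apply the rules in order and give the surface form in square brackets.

A Regressive Voicing Assimilation: [yoyovfav] → [yoyoffav]
B Final Obstruent Devoicing: [yoyoffav] → [yoyoffaf]

[yoyoffaf]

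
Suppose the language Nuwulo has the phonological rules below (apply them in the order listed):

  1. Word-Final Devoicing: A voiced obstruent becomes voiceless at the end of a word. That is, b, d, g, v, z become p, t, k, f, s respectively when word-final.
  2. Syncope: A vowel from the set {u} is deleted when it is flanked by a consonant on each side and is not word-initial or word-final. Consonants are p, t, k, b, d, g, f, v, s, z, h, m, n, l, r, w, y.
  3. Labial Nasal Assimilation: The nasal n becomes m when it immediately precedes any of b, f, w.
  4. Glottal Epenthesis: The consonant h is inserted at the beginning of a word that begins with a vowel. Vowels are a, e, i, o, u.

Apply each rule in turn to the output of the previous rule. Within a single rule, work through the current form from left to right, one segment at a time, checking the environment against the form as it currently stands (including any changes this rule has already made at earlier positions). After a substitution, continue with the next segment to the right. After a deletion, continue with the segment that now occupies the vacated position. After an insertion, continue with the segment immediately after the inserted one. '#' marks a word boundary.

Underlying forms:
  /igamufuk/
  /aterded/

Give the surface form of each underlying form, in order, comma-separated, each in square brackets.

/igamufuk/:
  1 Word-Final Devoicing: no change — [igamufuk]
  2 Syncope: [igamufuk] → [igamfk]
  3 Labial Nasal Assimilation: no change — [igamfk]
  4 Glottal Epenthesis: [igamfk] → [higamfk]
/aterded/:
  1 Word-Final Devoicing: [aterded] → [aterdet]
  2 Syncope: no change — [aterdet]
  3 Labial Nasal Assimilation: no change — [aterdet]
  4 Glottal Epenthesis: [aterdet] → [haterdet]

[higamfk], [haterdet]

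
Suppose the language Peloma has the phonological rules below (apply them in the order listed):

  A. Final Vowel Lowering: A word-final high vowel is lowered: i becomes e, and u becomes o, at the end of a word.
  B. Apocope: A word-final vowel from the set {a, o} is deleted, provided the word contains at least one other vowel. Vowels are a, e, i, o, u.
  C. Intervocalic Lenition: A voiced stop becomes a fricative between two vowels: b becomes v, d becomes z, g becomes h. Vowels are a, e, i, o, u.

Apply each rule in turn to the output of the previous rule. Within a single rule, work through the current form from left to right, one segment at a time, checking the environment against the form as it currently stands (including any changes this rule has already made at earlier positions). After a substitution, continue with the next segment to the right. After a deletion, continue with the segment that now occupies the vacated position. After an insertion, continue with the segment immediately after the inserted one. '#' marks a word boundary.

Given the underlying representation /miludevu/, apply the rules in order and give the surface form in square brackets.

A Final Vowel Lowering: [miludevu] → [miludevo]
B Apocope: [miludevo] → [miludev]
C Intervocalic Lenition: [miludev] → [miluzev]

[miluzev]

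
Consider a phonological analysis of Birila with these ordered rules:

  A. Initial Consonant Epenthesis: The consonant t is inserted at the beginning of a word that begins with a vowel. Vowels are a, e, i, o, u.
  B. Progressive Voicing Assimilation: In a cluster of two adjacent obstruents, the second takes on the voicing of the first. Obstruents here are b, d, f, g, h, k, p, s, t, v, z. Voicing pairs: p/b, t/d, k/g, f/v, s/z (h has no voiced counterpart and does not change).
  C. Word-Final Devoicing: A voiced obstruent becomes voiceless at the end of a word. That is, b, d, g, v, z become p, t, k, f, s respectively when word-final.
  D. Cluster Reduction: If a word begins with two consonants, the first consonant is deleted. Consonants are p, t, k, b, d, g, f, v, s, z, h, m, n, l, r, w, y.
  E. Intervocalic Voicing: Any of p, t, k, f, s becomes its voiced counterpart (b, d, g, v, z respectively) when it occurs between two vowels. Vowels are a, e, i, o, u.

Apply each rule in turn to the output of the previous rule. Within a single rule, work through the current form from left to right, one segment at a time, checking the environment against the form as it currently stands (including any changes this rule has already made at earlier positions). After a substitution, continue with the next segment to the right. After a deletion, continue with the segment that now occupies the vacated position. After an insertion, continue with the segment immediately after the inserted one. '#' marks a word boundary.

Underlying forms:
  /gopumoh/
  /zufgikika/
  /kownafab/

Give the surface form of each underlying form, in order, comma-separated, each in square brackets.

/gopumoh/:
  A Initial Consonant Epenthesis: no change — [gopumoh]
  B Progressive Voicing Assimilation: no change — [gopumoh]
  C Word-Final Devoicing: no change — [gopumoh]
  D Cluster Reduction: no change — [gopumoh]
  E Intervocalic Voicing: [gopumoh] → [gobumoh]
/zufgikika/:
  A Initial Consonant Epenthesis: no change — [zufgikika]
  B Progressive Voicing Assimilation: [zufgikika] → [zufkikika]
  C Word-Final Devoicing: no change — [zufkikika]
  D Cluster Reduction: no change — [zufkikika]
  E Intervocalic Voicing: [zufkikika] → [zufkigiga]
/kownafab/:
  A Initial Consonant Epenthesis: no change — [kownafab]
  B Progressive Voicing Assimilation: no change — [kownafab]
  C Word-Final Devoicing: [kownafab] → [kownafap]
  D Cluster Reduction: no change — [kownafap]
  E Intervocalic Voicing: [kownafap] → [kownavap]

[gobumoh], [zufkigiga], [kownavap]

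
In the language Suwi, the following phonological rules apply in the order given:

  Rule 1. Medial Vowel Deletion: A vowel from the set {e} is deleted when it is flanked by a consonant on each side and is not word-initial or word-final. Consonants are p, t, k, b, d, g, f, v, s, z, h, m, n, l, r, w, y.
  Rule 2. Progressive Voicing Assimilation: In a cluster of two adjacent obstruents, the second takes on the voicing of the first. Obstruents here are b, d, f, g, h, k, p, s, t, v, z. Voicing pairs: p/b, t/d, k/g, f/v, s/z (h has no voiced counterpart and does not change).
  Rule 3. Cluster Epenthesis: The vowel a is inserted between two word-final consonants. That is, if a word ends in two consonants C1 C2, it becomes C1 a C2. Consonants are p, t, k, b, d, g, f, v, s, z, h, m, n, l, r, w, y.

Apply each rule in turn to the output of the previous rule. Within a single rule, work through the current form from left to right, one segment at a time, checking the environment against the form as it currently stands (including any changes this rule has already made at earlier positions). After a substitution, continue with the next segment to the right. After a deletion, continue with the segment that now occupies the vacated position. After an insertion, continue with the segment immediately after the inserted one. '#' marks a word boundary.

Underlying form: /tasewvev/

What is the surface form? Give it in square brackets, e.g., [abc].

[taswvav]

Rule 1 Medial Vowel Deletion: [tasewvev] → [taswvv]
Rule 2 Progressive Voicing Assimilation: no change — [taswvv]
Rule 3 Cluster Epenthesis: [taswvv] → [taswvav]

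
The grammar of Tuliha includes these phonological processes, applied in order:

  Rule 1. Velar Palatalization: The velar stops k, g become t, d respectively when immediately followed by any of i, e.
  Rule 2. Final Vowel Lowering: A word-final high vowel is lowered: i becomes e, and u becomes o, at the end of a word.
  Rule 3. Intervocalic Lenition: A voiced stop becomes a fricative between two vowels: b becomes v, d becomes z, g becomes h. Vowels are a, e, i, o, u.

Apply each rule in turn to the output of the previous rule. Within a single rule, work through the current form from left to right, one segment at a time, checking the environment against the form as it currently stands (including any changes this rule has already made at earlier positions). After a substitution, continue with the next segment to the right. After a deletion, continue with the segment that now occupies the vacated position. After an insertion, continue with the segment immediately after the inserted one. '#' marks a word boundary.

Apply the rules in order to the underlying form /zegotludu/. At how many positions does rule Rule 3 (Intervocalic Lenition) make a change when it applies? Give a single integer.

Rule 1 Velar Palatalization: no change — [zegotludu]
Rule 2 Final Vowel Lowering: [zegotludu] → [zegotludo]
Rule 3 Intervocalic Lenition: [zegotludo] → [zehotluzo]
Rule Rule 3 changed 2 position(s).

2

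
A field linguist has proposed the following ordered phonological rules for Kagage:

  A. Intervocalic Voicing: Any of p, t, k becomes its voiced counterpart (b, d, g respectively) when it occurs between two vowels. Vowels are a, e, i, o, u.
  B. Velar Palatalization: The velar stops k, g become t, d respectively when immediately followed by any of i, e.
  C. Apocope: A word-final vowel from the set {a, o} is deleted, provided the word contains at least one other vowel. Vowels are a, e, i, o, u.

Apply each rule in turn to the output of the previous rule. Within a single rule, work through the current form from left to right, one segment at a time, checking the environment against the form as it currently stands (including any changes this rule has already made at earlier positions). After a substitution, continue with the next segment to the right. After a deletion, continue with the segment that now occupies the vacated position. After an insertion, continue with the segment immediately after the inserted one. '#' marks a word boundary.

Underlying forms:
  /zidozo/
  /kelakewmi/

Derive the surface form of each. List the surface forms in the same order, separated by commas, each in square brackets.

[zidoz], [teladewmi]

/zidozo/:
  A Intervocalic Voicing: no change — [zidozo]
  B Velar Palatalization: no change — [zidozo]
  C Apocope: [zidozo] → [zidoz]
/kelakewmi/:
  A Intervocalic Voicing: [kelakewmi] → [kelagewmi]
  B Velar Palatalization: [kelagewmi] → [teladewmi]
  C Apocope: no change — [teladewmi]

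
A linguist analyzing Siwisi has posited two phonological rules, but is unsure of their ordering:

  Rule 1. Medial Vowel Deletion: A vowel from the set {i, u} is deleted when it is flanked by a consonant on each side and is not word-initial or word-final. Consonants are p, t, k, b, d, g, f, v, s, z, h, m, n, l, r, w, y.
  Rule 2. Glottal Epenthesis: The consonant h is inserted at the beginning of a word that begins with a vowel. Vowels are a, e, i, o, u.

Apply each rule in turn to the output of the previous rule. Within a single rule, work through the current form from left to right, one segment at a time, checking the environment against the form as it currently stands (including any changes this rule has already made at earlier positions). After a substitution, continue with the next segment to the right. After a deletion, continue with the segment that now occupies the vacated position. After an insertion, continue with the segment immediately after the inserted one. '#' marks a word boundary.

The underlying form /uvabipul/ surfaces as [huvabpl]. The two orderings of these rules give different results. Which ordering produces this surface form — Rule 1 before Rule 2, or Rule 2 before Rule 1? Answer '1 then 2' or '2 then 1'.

1 then 2

Order 1 then 2:
  1 Medial Vowel Deletion: [uvabipul] → [uvabpl]
  2 Glottal Epenthesis: [uvabpl] → [huvabpl]
  result: [huvabpl]
Order 2 then 1:
  2 Glottal Epenthesis: [uvabipul] → [huvabipul]
  1 Medial Vowel Deletion: [huvabipul] → [hvabpl]
  result: [hvabpl]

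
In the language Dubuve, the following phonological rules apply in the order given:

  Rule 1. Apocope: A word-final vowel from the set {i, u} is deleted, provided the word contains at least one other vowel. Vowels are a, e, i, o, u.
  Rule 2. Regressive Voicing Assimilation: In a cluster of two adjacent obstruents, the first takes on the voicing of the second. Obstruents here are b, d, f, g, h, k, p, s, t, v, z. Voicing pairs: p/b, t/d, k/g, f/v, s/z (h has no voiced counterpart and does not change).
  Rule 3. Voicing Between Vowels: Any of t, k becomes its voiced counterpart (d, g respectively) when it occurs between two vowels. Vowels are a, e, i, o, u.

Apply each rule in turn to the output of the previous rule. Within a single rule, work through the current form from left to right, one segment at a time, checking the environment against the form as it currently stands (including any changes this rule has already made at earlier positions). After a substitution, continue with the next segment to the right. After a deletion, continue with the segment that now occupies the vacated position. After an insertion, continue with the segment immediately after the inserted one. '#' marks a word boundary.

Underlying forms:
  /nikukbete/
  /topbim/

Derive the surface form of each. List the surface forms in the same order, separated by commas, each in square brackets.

/nikukbete/:
  Rule 1 Apocope: no change — [nikukbete]
  Rule 2 Regressive Voicing Assimilation: [nikukbete] → [nikugbete]
  Rule 3 Voicing Between Vowels: [nikugbete] → [nigugbede]
/topbim/:
  Rule 1 Apocope: no change — [topbim]
  Rule 2 Regressive Voicing Assimilation: [topbim] → [tobbim]
  Rule 3 Voicing Between Vowels: no change — [tobbim]

[nigugbede], [tobbim]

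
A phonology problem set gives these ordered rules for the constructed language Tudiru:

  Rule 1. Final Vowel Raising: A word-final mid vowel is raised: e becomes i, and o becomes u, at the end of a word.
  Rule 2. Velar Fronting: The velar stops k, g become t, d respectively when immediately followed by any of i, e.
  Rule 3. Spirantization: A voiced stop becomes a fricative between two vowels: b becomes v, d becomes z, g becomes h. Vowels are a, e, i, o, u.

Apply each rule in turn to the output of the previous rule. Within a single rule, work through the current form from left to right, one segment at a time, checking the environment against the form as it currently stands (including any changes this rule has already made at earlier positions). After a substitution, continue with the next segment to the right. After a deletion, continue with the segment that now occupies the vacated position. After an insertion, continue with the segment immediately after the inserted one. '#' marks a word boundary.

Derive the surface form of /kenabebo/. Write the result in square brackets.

[tenavevu]

Rule 1 Final Vowel Raising: [kenabebo] → [kenabebu]
Rule 2 Velar Fronting: [kenabebu] → [tenabebu]
Rule 3 Spirantization: [tenabebu] → [tenavevu]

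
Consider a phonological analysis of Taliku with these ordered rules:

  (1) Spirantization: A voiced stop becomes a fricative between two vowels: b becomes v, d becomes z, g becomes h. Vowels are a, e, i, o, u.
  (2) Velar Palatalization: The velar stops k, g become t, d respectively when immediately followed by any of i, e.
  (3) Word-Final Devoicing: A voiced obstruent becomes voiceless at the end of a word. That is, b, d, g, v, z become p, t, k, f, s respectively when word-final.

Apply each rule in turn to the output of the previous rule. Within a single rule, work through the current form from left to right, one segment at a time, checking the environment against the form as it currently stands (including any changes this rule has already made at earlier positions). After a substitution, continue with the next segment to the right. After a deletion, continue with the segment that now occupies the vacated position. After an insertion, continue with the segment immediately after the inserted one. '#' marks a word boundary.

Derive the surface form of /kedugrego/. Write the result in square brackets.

[tezugreho]

(1) Spirantization: [kedugrego] → [kezugreho]
(2) Velar Palatalization: [kezugreho] → [tezugreho]
(3) Word-Final Devoicing: no change — [tezugreho]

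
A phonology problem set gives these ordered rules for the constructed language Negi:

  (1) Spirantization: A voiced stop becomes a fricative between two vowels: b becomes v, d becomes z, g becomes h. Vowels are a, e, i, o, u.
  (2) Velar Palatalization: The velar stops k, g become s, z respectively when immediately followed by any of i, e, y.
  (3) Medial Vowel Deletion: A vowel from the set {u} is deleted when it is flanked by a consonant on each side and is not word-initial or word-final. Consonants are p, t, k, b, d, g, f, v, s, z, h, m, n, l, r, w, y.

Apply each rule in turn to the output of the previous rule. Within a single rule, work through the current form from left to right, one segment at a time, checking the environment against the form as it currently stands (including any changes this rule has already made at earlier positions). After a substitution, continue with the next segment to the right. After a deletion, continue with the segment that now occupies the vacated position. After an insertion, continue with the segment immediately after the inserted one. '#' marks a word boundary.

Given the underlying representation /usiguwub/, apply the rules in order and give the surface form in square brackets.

[usihwb]

(1) Spirantization: [usiguwub] → [usihuwub]
(2) Velar Palatalization: no change — [usihuwub]
(3) Medial Vowel Deletion: [usihuwub] → [usihwb]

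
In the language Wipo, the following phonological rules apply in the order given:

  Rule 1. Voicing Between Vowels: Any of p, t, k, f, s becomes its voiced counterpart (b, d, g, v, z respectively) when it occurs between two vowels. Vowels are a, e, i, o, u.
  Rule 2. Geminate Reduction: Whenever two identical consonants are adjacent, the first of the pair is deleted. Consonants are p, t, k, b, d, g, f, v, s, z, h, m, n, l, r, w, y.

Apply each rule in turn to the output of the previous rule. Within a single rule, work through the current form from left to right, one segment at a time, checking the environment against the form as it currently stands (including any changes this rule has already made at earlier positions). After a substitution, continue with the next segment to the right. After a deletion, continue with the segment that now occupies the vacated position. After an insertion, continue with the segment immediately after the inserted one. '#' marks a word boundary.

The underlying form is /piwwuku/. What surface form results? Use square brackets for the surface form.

Rule 1 Voicing Between Vowels: [piwwuku] → [piwwugu]
Rule 2 Geminate Reduction: [piwwugu] → [piwugu]

[piwugu]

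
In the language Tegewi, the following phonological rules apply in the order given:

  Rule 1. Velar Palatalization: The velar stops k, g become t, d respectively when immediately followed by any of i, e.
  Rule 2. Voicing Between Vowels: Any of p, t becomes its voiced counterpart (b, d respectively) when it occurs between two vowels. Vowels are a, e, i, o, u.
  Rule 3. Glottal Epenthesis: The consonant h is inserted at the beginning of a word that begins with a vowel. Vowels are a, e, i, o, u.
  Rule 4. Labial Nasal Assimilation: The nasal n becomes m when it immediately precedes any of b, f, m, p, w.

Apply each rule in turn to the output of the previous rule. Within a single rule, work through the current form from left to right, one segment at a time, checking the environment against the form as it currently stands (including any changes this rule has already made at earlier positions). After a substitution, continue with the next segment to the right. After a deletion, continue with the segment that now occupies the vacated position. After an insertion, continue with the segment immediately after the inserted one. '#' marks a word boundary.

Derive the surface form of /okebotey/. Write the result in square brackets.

Rule 1 Velar Palatalization: [okebotey] → [otebotey]
Rule 2 Voicing Between Vowels: [otebotey] → [odebodey]
Rule 3 Glottal Epenthesis: [odebodey] → [hodebodey]
Rule 4 Labial Nasal Assimilation: no change — [hodebodey]

[hodebodey]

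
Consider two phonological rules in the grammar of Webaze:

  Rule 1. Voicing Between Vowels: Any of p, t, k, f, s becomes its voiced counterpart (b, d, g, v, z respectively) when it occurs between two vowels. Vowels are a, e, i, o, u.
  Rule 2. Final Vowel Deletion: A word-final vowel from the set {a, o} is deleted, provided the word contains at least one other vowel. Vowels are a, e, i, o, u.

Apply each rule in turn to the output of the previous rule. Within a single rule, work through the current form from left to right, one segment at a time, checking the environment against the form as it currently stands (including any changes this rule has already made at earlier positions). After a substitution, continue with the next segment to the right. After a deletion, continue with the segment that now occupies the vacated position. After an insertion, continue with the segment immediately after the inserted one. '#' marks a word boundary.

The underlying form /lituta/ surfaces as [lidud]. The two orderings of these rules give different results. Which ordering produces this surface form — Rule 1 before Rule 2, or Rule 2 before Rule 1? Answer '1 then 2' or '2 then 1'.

Order 1 then 2:
  1 Voicing Between Vowels: [lituta] → [liduda]
  2 Final Vowel Deletion: [liduda] → [lidud]
  result: [lidud]
Order 2 then 1:
  2 Final Vowel Deletion: [lituta] → [litut]
  1 Voicing Between Vowels: [litut] → [lidut]
  result: [lidut]

1 then 2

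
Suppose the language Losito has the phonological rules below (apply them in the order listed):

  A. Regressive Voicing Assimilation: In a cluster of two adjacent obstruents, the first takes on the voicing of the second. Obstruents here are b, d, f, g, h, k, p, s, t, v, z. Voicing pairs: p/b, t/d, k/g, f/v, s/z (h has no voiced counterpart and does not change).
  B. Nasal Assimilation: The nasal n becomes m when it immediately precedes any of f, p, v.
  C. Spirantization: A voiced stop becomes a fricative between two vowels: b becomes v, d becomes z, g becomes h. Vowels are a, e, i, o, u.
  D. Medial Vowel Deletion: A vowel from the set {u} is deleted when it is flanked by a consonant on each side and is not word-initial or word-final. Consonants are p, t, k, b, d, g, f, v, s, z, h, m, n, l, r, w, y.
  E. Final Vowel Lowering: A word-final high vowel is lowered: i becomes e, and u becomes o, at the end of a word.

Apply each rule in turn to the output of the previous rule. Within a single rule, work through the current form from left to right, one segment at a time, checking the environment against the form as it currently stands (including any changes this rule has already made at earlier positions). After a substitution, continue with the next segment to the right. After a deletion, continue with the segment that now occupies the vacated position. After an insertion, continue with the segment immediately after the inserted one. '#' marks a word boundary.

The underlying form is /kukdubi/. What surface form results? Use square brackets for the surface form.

A Regressive Voicing Assimilation: [kukdubi] → [kugdubi]
B Nasal Assimilation: no change — [kugdubi]
C Spirantization: [kugdubi] → [kugduvi]
D Medial Vowel Deletion: [kugduvi] → [kgdvi]
E Final Vowel Lowering: [kgdvi] → [kgdve]

[kgdve]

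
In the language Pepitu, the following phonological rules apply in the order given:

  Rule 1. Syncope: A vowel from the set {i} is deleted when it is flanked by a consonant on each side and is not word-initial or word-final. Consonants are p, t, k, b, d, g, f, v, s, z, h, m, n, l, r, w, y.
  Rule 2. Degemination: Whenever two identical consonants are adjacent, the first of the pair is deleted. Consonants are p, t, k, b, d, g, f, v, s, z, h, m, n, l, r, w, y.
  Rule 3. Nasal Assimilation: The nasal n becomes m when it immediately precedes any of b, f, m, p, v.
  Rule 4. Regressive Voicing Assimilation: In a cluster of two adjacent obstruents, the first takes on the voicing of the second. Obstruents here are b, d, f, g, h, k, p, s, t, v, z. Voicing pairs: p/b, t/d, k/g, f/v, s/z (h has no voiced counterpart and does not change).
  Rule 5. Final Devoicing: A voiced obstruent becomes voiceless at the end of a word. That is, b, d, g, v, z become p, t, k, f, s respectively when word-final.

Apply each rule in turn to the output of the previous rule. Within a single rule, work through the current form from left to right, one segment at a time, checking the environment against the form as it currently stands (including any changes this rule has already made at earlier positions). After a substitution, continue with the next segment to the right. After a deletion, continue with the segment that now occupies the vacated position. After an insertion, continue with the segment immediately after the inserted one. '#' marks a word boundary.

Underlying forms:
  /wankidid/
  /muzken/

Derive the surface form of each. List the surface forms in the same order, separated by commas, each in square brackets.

[wangt], [musken]

/wankidid/:
  Rule 1 Syncope: [wankidid] → [wankdd]
  Rule 2 Degemination: [wankdd] → [wankd]
  Rule 3 Nasal Assimilation: no change — [wankd]
  Rule 4 Regressive Voicing Assimilation: [wankd] → [wangd]
  Rule 5 Final Devoicing: [wangd] → [wangt]
/muzken/:
  Rule 1 Syncope: no change — [muzken]
  Rule 2 Degemination: no change — [muzken]
  Rule 3 Nasal Assimilation: no change — [muzken]
  Rule 4 Regressive Voicing Assimilation: [muzken] → [musken]
  Rule 5 Final Devoicing: no change — [musken]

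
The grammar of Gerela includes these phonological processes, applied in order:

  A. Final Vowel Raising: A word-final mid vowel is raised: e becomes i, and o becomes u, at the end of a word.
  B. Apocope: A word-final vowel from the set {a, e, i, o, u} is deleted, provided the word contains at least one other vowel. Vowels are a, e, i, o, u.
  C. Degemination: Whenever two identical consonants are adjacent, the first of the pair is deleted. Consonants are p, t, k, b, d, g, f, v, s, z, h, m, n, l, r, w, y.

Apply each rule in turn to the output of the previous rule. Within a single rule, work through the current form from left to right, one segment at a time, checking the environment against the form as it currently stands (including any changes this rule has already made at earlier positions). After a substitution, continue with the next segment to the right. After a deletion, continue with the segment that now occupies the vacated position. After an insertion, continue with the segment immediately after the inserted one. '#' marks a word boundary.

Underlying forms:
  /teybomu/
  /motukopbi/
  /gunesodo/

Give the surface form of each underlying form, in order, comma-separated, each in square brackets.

[teybom], [motukopb], [gunesod]

/teybomu/:
  A Final Vowel Raising: no change — [teybomu]
  B Apocope: [teybomu] → [teybom]
  C Degemination: no change — [teybom]
/motukopbi/:
  A Final Vowel Raising: no change — [motukopbi]
  B Apocope: [motukopbi] → [motukopb]
  C Degemination: no change — [motukopb]
/gunesodo/:
  A Final Vowel Raising: [gunesodo] → [gunesodu]
  B Apocope: [gunesodu] → [gunesod]
  C Degemination: no change — [gunesod]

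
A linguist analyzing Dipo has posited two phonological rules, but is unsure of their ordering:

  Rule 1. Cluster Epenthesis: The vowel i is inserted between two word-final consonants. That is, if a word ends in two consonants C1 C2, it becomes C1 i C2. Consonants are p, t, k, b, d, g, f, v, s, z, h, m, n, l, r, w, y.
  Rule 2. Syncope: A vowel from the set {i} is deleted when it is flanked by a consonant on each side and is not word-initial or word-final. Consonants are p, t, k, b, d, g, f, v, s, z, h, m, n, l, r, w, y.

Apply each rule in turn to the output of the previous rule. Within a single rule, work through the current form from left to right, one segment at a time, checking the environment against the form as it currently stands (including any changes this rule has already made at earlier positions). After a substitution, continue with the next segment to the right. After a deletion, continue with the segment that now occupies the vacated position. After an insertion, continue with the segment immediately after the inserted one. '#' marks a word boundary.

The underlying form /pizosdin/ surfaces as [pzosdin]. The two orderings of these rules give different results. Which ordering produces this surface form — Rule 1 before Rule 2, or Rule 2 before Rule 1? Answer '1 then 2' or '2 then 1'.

Order 1 then 2:
  1 Cluster Epenthesis: no change — [pizosdin]
  2 Syncope: [pizosdin] → [pzosdn]
  result: [pzosdn]
Order 2 then 1:
  2 Syncope: [pizosdin] → [pzosdn]
  1 Cluster Epenthesis: [pzosdn] → [pzosdin]
  result: [pzosdin]

2 then 1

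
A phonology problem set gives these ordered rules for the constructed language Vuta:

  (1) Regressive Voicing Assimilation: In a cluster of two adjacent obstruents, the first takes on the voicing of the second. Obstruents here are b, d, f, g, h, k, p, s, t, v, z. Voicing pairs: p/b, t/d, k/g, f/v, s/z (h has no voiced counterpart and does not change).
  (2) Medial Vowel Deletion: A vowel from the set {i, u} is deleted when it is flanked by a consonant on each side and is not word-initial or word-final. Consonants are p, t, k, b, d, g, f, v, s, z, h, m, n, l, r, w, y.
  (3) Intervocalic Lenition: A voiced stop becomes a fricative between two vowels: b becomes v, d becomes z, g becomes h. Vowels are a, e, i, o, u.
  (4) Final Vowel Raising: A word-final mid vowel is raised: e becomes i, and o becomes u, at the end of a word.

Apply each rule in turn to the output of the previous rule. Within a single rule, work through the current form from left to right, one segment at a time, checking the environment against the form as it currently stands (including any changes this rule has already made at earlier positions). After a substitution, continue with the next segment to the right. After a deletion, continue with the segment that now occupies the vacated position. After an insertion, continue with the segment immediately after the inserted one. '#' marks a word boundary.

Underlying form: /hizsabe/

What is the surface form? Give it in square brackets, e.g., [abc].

(1) Regressive Voicing Assimilation: [hizsabe] → [hissabe]
(2) Medial Vowel Deletion: [hissabe] → [hssabe]
(3) Intervocalic Lenition: [hssabe] → [hssave]
(4) Final Vowel Raising: [hssave] → [hssavi]

[hssavi]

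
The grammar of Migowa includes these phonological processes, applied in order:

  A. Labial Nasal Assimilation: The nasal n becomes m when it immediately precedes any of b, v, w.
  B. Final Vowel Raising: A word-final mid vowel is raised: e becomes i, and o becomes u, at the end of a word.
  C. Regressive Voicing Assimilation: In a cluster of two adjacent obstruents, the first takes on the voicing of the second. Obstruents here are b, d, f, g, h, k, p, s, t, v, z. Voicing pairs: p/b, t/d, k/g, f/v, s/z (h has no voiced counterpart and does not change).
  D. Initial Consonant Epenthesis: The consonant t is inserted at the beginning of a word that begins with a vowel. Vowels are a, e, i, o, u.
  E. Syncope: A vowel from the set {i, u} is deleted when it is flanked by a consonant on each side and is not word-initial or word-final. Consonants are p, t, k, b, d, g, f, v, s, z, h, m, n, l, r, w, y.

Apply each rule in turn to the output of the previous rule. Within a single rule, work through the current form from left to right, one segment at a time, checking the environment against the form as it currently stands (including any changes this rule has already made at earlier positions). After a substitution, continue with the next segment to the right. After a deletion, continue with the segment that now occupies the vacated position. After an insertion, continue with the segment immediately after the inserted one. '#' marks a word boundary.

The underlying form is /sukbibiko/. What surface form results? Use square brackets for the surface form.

[sgbbku]

A Labial Nasal Assimilation: no change — [sukbibiko]
B Final Vowel Raising: [sukbibiko] → [sukbibiku]
C Regressive Voicing Assimilation: [sukbibiku] → [sugbibiku]
D Initial Consonant Epenthesis: no change — [sugbibiku]
E Syncope: [sugbibiku] → [sgbbku]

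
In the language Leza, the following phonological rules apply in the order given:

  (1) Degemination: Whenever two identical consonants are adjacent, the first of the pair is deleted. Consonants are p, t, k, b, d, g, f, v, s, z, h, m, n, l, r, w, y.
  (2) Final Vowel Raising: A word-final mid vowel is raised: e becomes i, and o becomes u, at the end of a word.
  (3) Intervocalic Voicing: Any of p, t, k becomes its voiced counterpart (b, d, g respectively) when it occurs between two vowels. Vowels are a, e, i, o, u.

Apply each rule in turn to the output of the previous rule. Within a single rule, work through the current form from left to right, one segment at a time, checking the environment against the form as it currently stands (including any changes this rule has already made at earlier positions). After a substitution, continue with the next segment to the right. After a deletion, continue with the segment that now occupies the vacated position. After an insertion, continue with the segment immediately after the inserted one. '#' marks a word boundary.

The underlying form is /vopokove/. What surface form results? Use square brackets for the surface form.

(1) Degemination: no change — [vopokove]
(2) Final Vowel Raising: [vopokove] → [vopokovi]
(3) Intervocalic Voicing: [vopokovi] → [vobogovi]

[vobogovi]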